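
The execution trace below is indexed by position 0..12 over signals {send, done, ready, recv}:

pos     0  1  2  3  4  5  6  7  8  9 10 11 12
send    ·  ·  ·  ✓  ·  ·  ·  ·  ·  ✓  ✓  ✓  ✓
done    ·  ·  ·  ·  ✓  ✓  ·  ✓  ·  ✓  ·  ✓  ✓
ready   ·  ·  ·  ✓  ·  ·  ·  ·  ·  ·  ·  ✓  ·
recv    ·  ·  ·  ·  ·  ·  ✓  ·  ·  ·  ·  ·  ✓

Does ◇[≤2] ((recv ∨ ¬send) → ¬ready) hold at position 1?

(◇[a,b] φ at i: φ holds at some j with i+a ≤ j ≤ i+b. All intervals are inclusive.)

Yes

Check ((recv ∨ ¬send) → ¬ready) at each j in [1,3]:
  j=1: true
  j=2: true
  j=3: true
Found at j=1 → formula holds.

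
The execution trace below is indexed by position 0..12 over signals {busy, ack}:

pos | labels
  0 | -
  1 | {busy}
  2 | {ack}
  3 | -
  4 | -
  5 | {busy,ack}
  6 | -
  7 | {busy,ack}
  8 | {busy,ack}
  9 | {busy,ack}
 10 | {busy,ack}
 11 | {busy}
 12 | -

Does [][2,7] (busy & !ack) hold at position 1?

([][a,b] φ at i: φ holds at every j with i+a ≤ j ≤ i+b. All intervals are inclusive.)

Check (busy & !ack) at every j in [3,8]:
  j=3: false
  j=4: false
  j=5: false
  j=6: false
  j=7: false
  j=8: false
Fails at j=3 → formula fails.

No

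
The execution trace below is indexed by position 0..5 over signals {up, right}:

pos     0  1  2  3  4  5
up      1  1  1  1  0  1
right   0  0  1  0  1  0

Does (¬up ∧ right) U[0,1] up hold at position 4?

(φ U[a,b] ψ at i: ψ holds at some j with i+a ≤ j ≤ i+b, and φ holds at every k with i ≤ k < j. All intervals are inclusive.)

True

Need some j in [4,5] with up, and (¬up ∧ right) at every k in [4,j-1].
  j=4: up false.
  j=5: up holds; (¬up ∧ right) holds at every k in [4,4] → satisfied.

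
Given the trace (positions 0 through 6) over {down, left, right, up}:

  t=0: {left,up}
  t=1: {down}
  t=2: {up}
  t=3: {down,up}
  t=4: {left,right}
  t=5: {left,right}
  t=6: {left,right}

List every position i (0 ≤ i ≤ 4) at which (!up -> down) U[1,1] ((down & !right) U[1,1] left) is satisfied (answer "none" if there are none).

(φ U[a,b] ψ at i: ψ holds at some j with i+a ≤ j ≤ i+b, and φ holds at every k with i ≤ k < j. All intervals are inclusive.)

Evaluate at each i in [0,4]:
  i=0: ✗ (no rhs in [1,1])
  i=1: ✗ (no rhs in [2,2])
  i=2: ✓ (rhs at j=3; lhs holds on [2,2])
  i=3: ✗ (no rhs in [4,4])
  i=4: ✗ (no rhs in [5,5])

2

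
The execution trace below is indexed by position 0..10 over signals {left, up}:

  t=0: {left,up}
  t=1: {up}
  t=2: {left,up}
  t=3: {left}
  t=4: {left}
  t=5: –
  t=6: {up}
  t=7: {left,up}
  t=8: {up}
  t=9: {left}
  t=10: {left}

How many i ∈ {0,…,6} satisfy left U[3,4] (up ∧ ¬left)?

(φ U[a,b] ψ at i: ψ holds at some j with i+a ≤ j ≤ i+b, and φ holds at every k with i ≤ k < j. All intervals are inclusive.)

Evaluate at each i in [0,6]:
  i=0: ✗ (no rhs in [3,4])
  i=1: ✗ (no rhs in [4,5])
  i=2: ✗ (lhs fails at k=5 before rhs at j=6)
  i=3: ✗ (lhs fails at k=5 before rhs at j=6)
  i=4: ✗ (lhs fails at k=5 before rhs at j=8)
  i=5: ✗ (lhs fails at k=5 before rhs at j=8)
  i=6: ✗ (no rhs in [9,10])
Positions where it holds: {} → 0.

0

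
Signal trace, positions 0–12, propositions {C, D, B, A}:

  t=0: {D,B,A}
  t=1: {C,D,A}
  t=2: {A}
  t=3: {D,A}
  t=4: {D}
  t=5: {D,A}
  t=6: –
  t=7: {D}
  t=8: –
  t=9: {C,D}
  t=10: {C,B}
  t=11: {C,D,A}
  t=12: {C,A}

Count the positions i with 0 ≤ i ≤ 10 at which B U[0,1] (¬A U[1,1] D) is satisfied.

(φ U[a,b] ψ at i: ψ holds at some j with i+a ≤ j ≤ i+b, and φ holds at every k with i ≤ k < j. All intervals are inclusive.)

4

Evaluate at each i in [0,10]:
  i=0: ✗ (no rhs in [0,1])
  i=1: ✗ (no rhs in [1,2])
  i=2: ✗ (no rhs in [2,3])
  i=3: ✗ (lhs fails at k=3 before rhs at j=4)
  i=4: ✓ (rhs at j=4)
  i=5: ✗ (lhs fails at k=5 before rhs at j=6)
  i=6: ✓ (rhs at j=6)
  i=7: ✗ (lhs fails at k=7 before rhs at j=8)
  i=8: ✓ (rhs at j=8)
  i=9: ✗ (lhs fails at k=9 before rhs at j=10)
  i=10: ✓ (rhs at j=10)
Positions where it holds: {4, 6, 8, 10} → 4.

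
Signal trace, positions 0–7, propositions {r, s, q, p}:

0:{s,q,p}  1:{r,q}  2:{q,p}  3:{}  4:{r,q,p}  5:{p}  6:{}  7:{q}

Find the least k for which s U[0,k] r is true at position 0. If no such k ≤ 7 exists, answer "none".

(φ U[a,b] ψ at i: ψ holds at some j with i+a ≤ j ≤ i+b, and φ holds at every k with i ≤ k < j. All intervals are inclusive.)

1

Need earliest j ≥ 0 with r, and s at every k in [0,j-1].
  j=0: rhs fails.
  j=1: rhs holds; lhs holds on [0,0]. k = 1.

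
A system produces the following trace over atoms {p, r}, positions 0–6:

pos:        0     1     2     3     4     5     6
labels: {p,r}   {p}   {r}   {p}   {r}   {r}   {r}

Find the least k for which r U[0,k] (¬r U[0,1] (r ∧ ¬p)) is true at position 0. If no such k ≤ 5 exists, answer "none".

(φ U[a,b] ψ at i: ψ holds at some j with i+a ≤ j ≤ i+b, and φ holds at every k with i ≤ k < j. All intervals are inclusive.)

1

Need earliest j ≥ 0 with (¬r U[0,1] (r ∧ ¬p)), and r at every k in [0,j-1].
  j=0: rhs fails.
  j=1: rhs holds; lhs holds on [0,0]. k = 1.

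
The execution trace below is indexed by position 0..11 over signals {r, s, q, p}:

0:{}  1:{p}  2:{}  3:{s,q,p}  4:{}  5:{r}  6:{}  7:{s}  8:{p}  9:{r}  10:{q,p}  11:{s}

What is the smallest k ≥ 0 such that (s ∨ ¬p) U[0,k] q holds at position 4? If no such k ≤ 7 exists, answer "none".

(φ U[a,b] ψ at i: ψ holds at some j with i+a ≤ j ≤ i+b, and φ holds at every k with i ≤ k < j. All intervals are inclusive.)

none

Need earliest j ≥ 4 with q, and (s ∨ ¬p) at every k in [4,j-1].
  j=4: rhs fails.
  j=5: rhs fails.
  j=6: rhs fails.
  j=7: rhs fails.
  j=8: rhs fails.
  j=9: rhs fails.
  j=10: rhs holds but lhs fails at k=8.
  j=11: rhs fails.
No witness within the range → none.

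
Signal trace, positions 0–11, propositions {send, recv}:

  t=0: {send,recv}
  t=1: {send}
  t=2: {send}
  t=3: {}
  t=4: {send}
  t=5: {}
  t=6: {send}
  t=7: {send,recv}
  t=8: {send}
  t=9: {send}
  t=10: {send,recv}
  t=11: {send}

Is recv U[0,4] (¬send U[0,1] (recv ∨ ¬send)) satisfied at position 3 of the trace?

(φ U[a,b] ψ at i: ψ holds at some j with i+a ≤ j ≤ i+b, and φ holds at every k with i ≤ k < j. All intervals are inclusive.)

Need some j in [3,7] with (¬send U[0,1] (recv ∨ ¬send)), and recv at every k in [3,j-1].
  j=3: (¬send U[0,1] (recv ∨ ¬send)) holds; no prefix to check → satisfied.

Yes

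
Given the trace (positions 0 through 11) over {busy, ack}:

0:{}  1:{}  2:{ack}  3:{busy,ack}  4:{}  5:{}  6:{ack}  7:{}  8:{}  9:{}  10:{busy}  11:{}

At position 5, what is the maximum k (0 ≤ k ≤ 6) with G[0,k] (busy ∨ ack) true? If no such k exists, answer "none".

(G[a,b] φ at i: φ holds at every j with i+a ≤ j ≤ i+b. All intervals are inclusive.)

(busy ∨ ack) must hold from j=5 onward; find where it first fails.
  j=5: fails → no k works.

none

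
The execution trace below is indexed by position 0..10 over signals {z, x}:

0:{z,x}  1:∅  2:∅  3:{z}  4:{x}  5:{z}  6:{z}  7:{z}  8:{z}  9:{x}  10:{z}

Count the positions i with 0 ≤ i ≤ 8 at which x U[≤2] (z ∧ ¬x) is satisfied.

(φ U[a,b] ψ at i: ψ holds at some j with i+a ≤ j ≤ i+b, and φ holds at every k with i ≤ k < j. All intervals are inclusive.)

6

Evaluate at each i in [0,8]:
  i=0: ✗ (no rhs in [0,2])
  i=1: ✗ (lhs fails at k=1 before rhs at j=3)
  i=2: ✗ (lhs fails at k=2 before rhs at j=3)
  i=3: ✓ (rhs at j=3)
  i=4: ✓ (rhs at j=5; lhs holds on [4,4])
  i=5: ✓ (rhs at j=5)
  i=6: ✓ (rhs at j=6)
  i=7: ✓ (rhs at j=7)
  i=8: ✓ (rhs at j=8)
Positions where it holds: {3, 4, 5, 6, 7, 8} → 6.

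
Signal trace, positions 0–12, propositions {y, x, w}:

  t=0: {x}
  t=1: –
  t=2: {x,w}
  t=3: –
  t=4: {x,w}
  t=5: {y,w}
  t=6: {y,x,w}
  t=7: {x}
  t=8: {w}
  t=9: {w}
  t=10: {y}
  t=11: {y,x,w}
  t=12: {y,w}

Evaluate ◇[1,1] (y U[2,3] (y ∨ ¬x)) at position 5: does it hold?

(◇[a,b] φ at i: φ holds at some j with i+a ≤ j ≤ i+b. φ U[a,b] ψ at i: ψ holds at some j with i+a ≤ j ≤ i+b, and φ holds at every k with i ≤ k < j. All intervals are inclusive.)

Does not hold

Check (y U[2,3] (y ∨ ¬x)) at each j in [6,6]:
  j=6: fails
No position in the window satisfies it → formula fails.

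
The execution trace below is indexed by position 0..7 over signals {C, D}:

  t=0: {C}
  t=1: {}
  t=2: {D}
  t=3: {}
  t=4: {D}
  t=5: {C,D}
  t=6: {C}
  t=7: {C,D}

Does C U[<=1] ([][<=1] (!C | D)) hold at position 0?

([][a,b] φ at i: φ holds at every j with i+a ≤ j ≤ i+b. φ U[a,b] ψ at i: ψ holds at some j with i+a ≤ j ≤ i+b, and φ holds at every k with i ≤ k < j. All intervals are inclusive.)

Need some j in [0,1] with [][<=1] (!C | D), and C at every k in [0,j-1].
  j=0: [][<=1] (!C | D) — fails at 0.
  j=1: [][<=1] (!C | D) holds; C holds at every k in [0,0] → satisfied.

True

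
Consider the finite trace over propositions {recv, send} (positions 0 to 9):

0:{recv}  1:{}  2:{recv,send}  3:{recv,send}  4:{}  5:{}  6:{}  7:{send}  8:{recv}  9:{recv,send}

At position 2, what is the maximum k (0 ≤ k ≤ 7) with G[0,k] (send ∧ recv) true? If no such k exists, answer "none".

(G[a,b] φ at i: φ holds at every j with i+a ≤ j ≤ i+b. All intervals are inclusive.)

1

(send ∧ recv) must hold from j=2 onward; find where it first fails.
  j=2: holds
  j=3: holds
  j=4: fails
Holds on [2,3], so largest k = 1.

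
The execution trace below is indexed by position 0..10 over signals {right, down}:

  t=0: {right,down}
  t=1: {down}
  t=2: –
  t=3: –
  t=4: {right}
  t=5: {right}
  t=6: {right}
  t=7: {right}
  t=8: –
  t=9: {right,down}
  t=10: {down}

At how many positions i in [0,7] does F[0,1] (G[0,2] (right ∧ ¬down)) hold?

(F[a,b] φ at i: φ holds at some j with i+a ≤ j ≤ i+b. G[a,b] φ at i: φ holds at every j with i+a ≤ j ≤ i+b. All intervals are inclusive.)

3

Evaluate at each i in [0,7]:
  i=0: ✗ (none in [0,1])
  i=1: ✗ (none in [1,2])
  i=2: ✗ (none in [2,3])
  i=3: ✓ (witness j=4)
  i=4: ✓ (witness j=4)
  i=5: ✓ (witness j=5)
  i=6: ✗ (none in [6,7])
  i=7: ✗ (none in [7,8])
Positions where it holds: {3, 4, 5} → 3.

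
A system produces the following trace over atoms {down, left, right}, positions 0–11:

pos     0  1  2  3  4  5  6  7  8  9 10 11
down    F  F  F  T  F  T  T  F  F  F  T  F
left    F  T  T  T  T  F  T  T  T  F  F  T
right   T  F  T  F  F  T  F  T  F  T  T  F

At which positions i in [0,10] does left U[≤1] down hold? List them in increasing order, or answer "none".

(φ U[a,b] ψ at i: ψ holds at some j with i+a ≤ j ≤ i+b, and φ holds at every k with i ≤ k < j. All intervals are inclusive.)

2, 3, 4, 5, 6, 10

Evaluate at each i in [0,10]:
  i=0: ✗ (no rhs in [0,1])
  i=1: ✗ (no rhs in [1,2])
  i=2: ✓ (rhs at j=3; lhs holds on [2,2])
  i=3: ✓ (rhs at j=3)
  i=4: ✓ (rhs at j=5; lhs holds on [4,4])
  i=5: ✓ (rhs at j=5)
  i=6: ✓ (rhs at j=6)
  i=7: ✗ (no rhs in [7,8])
  i=8: ✗ (no rhs in [8,9])
  i=9: ✗ (lhs fails at k=9 before rhs at j=10)
  i=10: ✓ (rhs at j=10)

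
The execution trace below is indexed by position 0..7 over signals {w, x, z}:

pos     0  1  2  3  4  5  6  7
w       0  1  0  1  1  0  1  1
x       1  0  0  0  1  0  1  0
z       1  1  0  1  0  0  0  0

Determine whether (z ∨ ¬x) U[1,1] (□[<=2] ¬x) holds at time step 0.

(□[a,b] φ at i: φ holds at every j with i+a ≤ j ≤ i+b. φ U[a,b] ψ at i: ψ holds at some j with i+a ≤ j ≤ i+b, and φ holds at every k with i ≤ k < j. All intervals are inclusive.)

Yes

Need some j in [1,1] with □[<=2] ¬x, and (z ∨ ¬x) at every k in [0,j-1].
  j=1: □[<=2] ¬x holds; (z ∨ ¬x) holds at every k in [0,0] → satisfied.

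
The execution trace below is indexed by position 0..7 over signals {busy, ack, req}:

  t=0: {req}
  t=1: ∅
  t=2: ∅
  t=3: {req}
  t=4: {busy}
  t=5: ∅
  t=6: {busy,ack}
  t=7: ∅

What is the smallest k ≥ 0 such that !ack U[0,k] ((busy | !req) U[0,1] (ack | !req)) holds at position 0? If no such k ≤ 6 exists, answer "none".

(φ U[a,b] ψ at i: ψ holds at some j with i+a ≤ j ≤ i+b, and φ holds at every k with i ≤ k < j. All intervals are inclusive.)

Need earliest j ≥ 0 with ((busy | !req) U[0,1] (ack | !req)), and !ack at every k in [0,j-1].
  j=0: rhs fails.
  j=1: rhs holds; lhs holds on [0,0]. k = 1.

1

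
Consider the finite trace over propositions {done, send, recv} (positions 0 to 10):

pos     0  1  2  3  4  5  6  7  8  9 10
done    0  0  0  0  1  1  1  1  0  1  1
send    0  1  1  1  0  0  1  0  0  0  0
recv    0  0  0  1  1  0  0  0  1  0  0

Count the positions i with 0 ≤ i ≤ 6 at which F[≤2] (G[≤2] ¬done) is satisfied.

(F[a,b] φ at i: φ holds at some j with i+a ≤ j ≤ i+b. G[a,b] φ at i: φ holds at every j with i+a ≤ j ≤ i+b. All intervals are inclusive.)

Evaluate at each i in [0,6]:
  i=0: ✓ (witness j=0)
  i=1: ✓ (witness j=1)
  i=2: ✗ (none in [2,4])
  i=3: ✗ (none in [3,5])
  i=4: ✗ (none in [4,6])
  i=5: ✗ (none in [5,7])
  i=6: ✗ (none in [6,8])
Positions where it holds: {0, 1} → 2.

2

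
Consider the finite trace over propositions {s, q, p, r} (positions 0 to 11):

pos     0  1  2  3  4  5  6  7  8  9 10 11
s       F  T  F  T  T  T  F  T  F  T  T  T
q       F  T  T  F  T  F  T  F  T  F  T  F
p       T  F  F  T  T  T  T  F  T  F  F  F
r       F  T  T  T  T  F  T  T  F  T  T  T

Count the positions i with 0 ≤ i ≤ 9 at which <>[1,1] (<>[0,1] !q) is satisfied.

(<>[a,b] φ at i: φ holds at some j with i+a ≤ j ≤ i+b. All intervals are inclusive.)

9

Evaluate at each i in [0,9]:
  i=0: ✗ (none in [1,1])
  i=1: ✓ (witness j=2)
  i=2: ✓ (witness j=3)
  i=3: ✓ (witness j=4)
  i=4: ✓ (witness j=5)
  i=5: ✓ (witness j=6)
  i=6: ✓ (witness j=7)
  i=7: ✓ (witness j=8)
  i=8: ✓ (witness j=9)
  i=9: ✓ (witness j=10)
Positions where it holds: {1, 2, 3, 4, 5, 6, 7, 8, 9} → 9.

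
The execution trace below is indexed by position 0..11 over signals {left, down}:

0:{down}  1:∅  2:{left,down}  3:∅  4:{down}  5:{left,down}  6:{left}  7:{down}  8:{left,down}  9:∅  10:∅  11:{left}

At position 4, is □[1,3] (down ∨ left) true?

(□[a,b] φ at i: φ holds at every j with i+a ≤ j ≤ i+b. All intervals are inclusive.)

True

Check (down ∨ left) at every j in [5,7]:
  j=5: true
  j=6: true
  j=7: true
All positions satisfy it → formula holds.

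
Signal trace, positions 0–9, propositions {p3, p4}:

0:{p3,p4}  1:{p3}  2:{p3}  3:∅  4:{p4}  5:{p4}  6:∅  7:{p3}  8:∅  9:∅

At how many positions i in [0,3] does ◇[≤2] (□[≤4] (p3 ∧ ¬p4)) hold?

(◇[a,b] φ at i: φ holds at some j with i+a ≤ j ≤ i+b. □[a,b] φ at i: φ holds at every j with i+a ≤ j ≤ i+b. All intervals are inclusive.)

Evaluate at each i in [0,3]:
  i=0: ✗ (none in [0,2])
  i=1: ✗ (none in [1,3])
  i=2: ✗ (none in [2,4])
  i=3: ✗ (none in [3,5])
Positions where it holds: {} → 0.

0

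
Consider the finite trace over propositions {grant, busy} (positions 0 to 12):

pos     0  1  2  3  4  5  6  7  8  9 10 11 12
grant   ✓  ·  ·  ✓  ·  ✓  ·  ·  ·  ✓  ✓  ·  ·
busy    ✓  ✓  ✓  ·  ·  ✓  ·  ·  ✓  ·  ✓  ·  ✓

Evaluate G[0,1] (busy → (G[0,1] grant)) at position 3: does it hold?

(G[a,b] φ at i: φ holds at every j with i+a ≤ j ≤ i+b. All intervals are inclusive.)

Check (busy → (G[0,1] grant)) at every j in [3,4]:
  j=3: antecedent false → ✓
  j=4: antecedent false → ✓
All positions satisfy it → formula holds.

True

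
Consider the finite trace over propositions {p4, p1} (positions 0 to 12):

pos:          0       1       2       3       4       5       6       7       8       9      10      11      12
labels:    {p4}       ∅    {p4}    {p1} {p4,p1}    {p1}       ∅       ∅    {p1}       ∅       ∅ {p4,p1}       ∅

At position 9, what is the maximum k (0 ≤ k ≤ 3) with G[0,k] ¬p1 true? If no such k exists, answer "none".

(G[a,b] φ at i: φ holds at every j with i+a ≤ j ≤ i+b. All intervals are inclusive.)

1

¬p1 must hold from j=9 onward; find where it first fails.
  j=9: holds
  j=10: holds
  j=11: fails
Holds on [9,10], so largest k = 1.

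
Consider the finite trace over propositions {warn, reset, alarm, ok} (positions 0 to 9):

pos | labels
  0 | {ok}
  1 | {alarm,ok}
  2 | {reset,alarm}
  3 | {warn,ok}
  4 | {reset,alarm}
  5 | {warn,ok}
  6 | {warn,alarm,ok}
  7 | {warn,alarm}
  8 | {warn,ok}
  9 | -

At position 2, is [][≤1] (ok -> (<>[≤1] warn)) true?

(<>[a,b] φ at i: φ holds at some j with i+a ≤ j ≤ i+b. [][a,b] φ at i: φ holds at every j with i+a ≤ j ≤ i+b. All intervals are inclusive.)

Yes

Check (ok -> (<>[≤1] warn)) at every j in [2,3]:
  j=2: antecedent false → ✓
  j=3: antecedent true; consequent holds (witness at 3) → ✓
All positions satisfy it → formula holds.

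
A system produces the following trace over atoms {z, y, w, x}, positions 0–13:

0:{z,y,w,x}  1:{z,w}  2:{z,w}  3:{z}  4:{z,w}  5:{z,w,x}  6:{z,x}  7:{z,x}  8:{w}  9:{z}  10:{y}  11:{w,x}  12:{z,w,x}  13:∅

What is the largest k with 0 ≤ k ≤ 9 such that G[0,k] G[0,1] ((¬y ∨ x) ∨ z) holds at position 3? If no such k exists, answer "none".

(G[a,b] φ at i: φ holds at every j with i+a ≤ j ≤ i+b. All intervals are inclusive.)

5

G[0,1] ((¬y ∨ x) ∨ z) must hold from j=3 onward; find where it first fails.
  j=3: holds
  j=4: holds
  j=5: holds
  j=6: holds
  j=7: holds
  j=8: holds
  j=9: fails
Holds on [3,8], so largest k = 5.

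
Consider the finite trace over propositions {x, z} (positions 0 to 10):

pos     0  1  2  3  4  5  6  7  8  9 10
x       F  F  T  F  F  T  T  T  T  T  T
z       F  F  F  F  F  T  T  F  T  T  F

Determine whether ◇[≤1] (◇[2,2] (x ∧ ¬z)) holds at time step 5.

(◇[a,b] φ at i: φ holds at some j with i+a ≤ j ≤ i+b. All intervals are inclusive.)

Check ◇[2,2] (x ∧ ¬z) at each j in [5,6]:
  j=5: holds (witness at 7)
  j=6: fails (none in [8,8])
Found at j=5 → formula holds.

True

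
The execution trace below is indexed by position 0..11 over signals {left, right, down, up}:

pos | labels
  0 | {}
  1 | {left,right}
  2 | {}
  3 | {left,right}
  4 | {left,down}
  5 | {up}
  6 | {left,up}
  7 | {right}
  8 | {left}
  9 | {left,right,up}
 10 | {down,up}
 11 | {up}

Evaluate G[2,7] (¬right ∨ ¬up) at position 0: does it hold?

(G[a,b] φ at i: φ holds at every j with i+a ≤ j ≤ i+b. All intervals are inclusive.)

Yes

Check (¬right ∨ ¬up) at every j in [2,7]:
  j=2: true
  j=3: true
  j=4: true
  j=5: true
  j=6: true
  j=7: true
All positions satisfy it → formula holds.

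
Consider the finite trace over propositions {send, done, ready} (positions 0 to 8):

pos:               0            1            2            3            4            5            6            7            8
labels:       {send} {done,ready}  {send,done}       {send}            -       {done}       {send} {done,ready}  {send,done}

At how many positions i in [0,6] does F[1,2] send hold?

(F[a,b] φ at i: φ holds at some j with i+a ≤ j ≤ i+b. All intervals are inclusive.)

Evaluate at each i in [0,6]:
  i=0: ✓ (witness j=2)
  i=1: ✓ (witness j=2)
  i=2: ✓ (witness j=3)
  i=3: ✗ (none in [4,5])
  i=4: ✓ (witness j=6)
  i=5: ✓ (witness j=6)
  i=6: ✓ (witness j=8)
Positions where it holds: {0, 1, 2, 4, 5, 6} → 6.

6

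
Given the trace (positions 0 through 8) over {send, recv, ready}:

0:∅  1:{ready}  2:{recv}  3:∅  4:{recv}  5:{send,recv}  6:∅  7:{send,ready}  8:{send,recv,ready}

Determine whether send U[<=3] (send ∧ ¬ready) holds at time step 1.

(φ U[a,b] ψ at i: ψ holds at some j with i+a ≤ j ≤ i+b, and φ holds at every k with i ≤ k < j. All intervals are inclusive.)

Need some j in [1,4] with (send ∧ ¬ready), and send at every k in [1,j-1].
  j=1: (send ∧ ¬ready) false.
  j=2: (send ∧ ¬ready) false.
  j=3: (send ∧ ¬ready) false.
  j=4: (send ∧ ¬ready) false.
No j in the window works → until fails.

No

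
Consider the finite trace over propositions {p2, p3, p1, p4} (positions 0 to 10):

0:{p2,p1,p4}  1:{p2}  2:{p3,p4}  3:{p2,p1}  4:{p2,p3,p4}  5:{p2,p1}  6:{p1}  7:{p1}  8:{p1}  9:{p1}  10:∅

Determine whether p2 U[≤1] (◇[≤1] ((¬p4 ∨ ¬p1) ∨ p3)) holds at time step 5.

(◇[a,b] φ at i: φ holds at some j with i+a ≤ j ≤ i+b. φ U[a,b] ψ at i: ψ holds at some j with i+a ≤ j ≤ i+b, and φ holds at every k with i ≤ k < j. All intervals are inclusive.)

True

Need some j in [5,6] with ◇[≤1] ((¬p4 ∨ ¬p1) ∨ p3), and p2 at every k in [5,j-1].
  j=5: ◇[≤1] ((¬p4 ∨ ¬p1) ∨ p3) holds; no prefix to check → satisfied.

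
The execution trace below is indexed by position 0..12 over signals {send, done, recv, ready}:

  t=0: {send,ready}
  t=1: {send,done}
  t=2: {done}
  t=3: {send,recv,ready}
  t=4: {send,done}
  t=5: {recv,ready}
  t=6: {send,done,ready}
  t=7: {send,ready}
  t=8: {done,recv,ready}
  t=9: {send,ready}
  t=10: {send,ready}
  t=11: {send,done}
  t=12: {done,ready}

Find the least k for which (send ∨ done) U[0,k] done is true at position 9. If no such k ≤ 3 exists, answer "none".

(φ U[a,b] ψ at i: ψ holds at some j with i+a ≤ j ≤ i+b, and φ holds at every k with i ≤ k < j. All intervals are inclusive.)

2

Need earliest j ≥ 9 with done, and (send ∨ done) at every k in [9,j-1].
  j=9: rhs fails.
  j=10: rhs fails.
  j=11: rhs holds; lhs holds on [9,10]. k = 2.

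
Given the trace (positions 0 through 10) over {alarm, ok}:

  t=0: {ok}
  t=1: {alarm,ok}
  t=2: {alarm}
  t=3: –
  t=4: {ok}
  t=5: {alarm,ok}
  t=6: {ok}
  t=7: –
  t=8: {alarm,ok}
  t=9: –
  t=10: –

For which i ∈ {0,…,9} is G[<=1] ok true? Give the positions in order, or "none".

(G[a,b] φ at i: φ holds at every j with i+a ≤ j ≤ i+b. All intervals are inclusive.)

Evaluate at each i in [0,9]:
  i=0: ✓ (all of [0,1])
  i=1: ✗ (fails at j=2)
  i=2: ✗ (fails at j=2)
  i=3: ✗ (fails at j=3)
  i=4: ✓ (all of [4,5])
  i=5: ✓ (all of [5,6])
  i=6: ✗ (fails at j=7)
  i=7: ✗ (fails at j=7)
  i=8: ✗ (fails at j=9)
  i=9: ✗ (fails at j=9)

0, 4, 5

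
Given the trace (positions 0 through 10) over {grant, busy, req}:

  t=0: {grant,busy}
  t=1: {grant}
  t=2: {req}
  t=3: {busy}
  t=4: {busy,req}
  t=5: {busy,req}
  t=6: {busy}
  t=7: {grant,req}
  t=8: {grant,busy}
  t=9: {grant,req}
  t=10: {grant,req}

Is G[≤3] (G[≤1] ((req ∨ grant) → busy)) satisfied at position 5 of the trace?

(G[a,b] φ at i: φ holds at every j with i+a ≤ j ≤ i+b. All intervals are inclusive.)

Check G[≤1] ((req ∨ grant) → busy) at every j in [5,8]:
  j=5: holds on [5,6]
  j=6: fails at 7
  j=7: fails at 7
  j=8: fails at 9
Fails at j=6 → formula fails.

False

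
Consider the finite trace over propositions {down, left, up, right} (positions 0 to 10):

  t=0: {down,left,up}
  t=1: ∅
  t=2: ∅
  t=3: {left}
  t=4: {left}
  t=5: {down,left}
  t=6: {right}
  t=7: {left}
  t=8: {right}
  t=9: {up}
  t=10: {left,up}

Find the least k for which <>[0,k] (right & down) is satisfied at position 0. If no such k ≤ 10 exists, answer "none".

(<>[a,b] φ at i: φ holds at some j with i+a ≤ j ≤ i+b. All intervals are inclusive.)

none

Scan j = 0,1,… for (right & down):
  j=0: fails
  j=1: fails
  j=2: fails
  j=3: fails
  j=4: fails
  j=5: fails
  j=6: fails
  j=7: fails
  j=8: fails
  j=9: fails
  j=10: fails
No j in [0,10] satisfies it → none.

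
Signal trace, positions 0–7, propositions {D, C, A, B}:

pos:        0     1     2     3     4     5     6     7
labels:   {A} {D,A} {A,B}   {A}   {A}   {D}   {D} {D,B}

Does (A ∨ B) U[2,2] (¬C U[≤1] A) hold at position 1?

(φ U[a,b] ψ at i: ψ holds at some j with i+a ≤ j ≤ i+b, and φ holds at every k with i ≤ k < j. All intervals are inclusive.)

True

Need some j in [3,3] with (¬C U[≤1] A), and (A ∨ B) at every k in [1,j-1].
  j=3: (¬C U[≤1] A) holds; (A ∨ B) holds at every k in [1,2] → satisfied.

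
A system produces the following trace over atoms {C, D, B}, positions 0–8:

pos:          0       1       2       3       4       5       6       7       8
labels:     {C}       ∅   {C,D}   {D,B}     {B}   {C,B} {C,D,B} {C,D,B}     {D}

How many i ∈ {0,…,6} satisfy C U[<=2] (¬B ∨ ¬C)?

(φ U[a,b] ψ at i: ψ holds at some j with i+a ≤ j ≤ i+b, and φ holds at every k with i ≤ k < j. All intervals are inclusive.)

6

Evaluate at each i in [0,6]:
  i=0: ✓ (rhs at j=0)
  i=1: ✓ (rhs at j=1)
  i=2: ✓ (rhs at j=2)
  i=3: ✓ (rhs at j=3)
  i=4: ✓ (rhs at j=4)
  i=5: ✗ (no rhs in [5,7])
  i=6: ✓ (rhs at j=8; lhs holds on [6,7])
Positions where it holds: {0, 1, 2, 3, 4, 6} → 6.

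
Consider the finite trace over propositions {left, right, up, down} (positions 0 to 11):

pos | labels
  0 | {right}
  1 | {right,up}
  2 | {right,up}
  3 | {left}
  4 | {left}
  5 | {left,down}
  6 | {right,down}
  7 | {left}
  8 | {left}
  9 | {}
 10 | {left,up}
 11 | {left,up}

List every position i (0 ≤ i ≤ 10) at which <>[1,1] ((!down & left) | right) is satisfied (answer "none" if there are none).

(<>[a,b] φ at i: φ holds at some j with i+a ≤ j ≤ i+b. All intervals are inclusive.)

0, 1, 2, 3, 5, 6, 7, 9, 10

Evaluate at each i in [0,10]:
  i=0: ✓ (witness j=1)
  i=1: ✓ (witness j=2)
  i=2: ✓ (witness j=3)
  i=3: ✓ (witness j=4)
  i=4: ✗ (none in [5,5])
  i=5: ✓ (witness j=6)
  i=6: ✓ (witness j=7)
  i=7: ✓ (witness j=8)
  i=8: ✗ (none in [9,9])
  i=9: ✓ (witness j=10)
  i=10: ✓ (witness j=11)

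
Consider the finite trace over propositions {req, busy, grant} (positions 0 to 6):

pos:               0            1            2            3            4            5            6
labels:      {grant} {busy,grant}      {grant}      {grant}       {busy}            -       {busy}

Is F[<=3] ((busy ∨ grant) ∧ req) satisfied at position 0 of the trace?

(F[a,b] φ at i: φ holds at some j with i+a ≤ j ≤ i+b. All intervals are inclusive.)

False

Check ((busy ∨ grant) ∧ req) at each j in [0,3]:
  j=0: false
  j=1: false
  j=2: false
  j=3: false
No position in the window satisfies it → formula fails.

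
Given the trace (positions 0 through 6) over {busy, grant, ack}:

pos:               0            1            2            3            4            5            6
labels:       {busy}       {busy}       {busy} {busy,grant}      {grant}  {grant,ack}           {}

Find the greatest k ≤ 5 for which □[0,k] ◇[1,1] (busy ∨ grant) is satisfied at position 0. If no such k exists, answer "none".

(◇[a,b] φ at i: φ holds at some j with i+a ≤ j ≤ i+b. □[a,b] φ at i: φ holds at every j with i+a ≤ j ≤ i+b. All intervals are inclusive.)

4

◇[1,1] (busy ∨ grant) must hold from j=0 onward; find where it first fails.
  j=0: holds
  j=1: holds
  j=2: holds
  j=3: holds
  j=4: holds
  j=5: fails
Holds on [0,4], so largest k = 4.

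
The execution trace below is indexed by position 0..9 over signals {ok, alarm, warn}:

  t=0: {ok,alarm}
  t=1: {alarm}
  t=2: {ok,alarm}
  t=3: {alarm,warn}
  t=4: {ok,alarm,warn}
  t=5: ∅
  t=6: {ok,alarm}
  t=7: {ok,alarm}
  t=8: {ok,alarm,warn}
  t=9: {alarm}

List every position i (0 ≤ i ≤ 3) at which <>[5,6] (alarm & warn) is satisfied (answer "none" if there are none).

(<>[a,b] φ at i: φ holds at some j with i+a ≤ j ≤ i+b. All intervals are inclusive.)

Evaluate at each i in [0,3]:
  i=0: ✗ (none in [5,6])
  i=1: ✗ (none in [6,7])
  i=2: ✓ (witness j=8)
  i=3: ✓ (witness j=8)

2, 3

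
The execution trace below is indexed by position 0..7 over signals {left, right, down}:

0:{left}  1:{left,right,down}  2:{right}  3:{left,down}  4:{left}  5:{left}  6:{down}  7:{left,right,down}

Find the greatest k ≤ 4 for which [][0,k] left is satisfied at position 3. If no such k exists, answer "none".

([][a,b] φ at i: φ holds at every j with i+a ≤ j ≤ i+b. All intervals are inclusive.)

2

left must hold from j=3 onward; find where it first fails.
  j=3: holds
  j=4: holds
  j=5: holds
  j=6: fails
Holds on [3,5], so largest k = 2.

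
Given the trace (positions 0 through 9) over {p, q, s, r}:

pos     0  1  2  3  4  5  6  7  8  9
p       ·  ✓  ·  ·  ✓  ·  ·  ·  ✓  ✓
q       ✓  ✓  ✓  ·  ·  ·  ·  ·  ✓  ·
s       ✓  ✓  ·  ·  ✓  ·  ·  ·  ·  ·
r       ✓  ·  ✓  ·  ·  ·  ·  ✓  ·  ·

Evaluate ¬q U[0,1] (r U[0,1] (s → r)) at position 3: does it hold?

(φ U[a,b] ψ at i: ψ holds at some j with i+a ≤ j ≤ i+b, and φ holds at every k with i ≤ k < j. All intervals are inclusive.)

Need some j in [3,4] with (r U[0,1] (s → r)), and ¬q at every k in [3,j-1].
  j=3: (r U[0,1] (s → r)) holds; no prefix to check → satisfied.

Holds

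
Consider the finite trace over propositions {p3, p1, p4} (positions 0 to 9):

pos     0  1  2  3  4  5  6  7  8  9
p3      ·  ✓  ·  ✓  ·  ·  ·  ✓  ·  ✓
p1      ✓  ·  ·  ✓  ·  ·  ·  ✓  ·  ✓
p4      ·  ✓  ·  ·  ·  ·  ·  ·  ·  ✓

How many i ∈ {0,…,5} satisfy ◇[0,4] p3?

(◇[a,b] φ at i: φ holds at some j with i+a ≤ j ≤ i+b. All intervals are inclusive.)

Evaluate at each i in [0,5]:
  i=0: ✓ (witness j=1)
  i=1: ✓ (witness j=1)
  i=2: ✓ (witness j=3)
  i=3: ✓ (witness j=3)
  i=4: ✓ (witness j=7)
  i=5: ✓ (witness j=7)
Positions where it holds: {0, 1, 2, 3, 4, 5} → 6.

6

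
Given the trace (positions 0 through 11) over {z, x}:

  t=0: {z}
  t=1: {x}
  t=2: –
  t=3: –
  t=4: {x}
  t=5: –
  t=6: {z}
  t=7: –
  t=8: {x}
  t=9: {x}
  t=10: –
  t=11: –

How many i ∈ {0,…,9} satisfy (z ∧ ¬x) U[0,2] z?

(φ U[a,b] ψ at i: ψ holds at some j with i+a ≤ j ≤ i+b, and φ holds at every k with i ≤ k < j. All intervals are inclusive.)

Evaluate at each i in [0,9]:
  i=0: ✓ (rhs at j=0)
  i=1: ✗ (no rhs in [1,3])
  i=2: ✗ (no rhs in [2,4])
  i=3: ✗ (no rhs in [3,5])
  i=4: ✗ (lhs fails at k=4 before rhs at j=6)
  i=5: ✗ (lhs fails at k=5 before rhs at j=6)
  i=6: ✓ (rhs at j=6)
  i=7: ✗ (no rhs in [7,9])
  i=8: ✗ (no rhs in [8,10])
  i=9: ✗ (no rhs in [9,11])
Positions where it holds: {0, 6} → 2.

2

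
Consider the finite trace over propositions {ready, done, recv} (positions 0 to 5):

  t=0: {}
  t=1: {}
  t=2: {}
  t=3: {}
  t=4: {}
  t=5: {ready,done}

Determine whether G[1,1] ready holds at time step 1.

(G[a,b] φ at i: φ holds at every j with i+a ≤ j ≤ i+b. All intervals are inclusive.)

Check ready at every j in [2,2]:
  j=2: false
Fails at j=2 → formula fails.

Does not hold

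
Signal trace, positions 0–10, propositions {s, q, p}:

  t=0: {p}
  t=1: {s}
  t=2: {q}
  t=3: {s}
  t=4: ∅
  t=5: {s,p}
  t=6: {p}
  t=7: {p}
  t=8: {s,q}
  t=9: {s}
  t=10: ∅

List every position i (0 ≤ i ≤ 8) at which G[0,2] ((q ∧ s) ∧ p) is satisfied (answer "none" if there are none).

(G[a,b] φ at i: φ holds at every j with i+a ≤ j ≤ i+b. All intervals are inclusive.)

Evaluate at each i in [0,8]:
  i=0: ✗ (fails at j=0)
  i=1: ✗ (fails at j=1)
  i=2: ✗ (fails at j=2)
  i=3: ✗ (fails at j=3)
  i=4: ✗ (fails at j=4)
  i=5: ✗ (fails at j=5)
  i=6: ✗ (fails at j=6)
  i=7: ✗ (fails at j=7)
  i=8: ✗ (fails at j=8)

none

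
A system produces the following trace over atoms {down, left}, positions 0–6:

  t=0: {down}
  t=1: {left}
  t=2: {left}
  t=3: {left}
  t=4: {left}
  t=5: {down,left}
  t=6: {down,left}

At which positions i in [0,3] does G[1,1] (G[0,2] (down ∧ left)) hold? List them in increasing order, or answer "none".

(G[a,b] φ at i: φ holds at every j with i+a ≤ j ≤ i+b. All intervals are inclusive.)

Evaluate at each i in [0,3]:
  i=0: ✗ (fails at j=1)
  i=1: ✗ (fails at j=2)
  i=2: ✗ (fails at j=3)
  i=3: ✗ (fails at j=4)

none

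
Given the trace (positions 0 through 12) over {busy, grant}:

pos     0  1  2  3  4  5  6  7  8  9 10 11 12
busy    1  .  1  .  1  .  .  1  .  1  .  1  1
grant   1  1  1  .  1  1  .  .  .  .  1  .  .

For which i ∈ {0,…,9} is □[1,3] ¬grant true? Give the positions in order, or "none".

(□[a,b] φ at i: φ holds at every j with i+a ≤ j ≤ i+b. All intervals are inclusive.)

5, 6

Evaluate at each i in [0,9]:
  i=0: ✗ (fails at j=1)
  i=1: ✗ (fails at j=2)
  i=2: ✗ (fails at j=4)
  i=3: ✗ (fails at j=4)
  i=4: ✗ (fails at j=5)
  i=5: ✓ (all of [6,8])
  i=6: ✓ (all of [7,9])
  i=7: ✗ (fails at j=10)
  i=8: ✗ (fails at j=10)
  i=9: ✗ (fails at j=10)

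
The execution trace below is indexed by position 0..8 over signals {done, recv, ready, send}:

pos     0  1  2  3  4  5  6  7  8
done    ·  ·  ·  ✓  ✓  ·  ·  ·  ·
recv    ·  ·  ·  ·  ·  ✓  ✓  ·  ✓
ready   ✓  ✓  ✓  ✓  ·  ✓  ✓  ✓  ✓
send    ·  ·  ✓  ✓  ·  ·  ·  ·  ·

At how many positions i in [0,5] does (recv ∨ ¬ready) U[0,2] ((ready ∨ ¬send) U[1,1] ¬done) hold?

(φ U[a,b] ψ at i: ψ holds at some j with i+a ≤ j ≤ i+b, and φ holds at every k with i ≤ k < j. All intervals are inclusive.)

Evaluate at each i in [0,5]:
  i=0: ✓ (rhs at j=0)
  i=1: ✓ (rhs at j=1)
  i=2: ✗ (lhs fails at k=2 before rhs at j=4)
  i=3: ✗ (lhs fails at k=3 before rhs at j=4)
  i=4: ✓ (rhs at j=4)
  i=5: ✓ (rhs at j=5)
Positions where it holds: {0, 1, 4, 5} → 4.

4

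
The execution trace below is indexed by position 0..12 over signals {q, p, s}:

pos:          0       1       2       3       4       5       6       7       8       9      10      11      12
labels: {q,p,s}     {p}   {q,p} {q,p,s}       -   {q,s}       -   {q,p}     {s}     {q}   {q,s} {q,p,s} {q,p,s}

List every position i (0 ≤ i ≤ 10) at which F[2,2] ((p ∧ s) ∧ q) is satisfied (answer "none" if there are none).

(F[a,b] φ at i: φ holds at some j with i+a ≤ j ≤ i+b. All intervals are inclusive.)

Evaluate at each i in [0,10]:
  i=0: ✗ (none in [2,2])
  i=1: ✓ (witness j=3)
  i=2: ✗ (none in [4,4])
  i=3: ✗ (none in [5,5])
  i=4: ✗ (none in [6,6])
  i=5: ✗ (none in [7,7])
  i=6: ✗ (none in [8,8])
  i=7: ✗ (none in [9,9])
  i=8: ✗ (none in [10,10])
  i=9: ✓ (witness j=11)
  i=10: ✓ (witness j=12)

1, 9, 10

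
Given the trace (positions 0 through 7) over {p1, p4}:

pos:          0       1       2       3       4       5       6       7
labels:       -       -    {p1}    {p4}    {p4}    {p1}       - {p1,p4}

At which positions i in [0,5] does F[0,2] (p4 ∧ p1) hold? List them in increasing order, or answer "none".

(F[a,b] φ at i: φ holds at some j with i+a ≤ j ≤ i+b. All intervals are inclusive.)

Evaluate at each i in [0,5]:
  i=0: ✗ (none in [0,2])
  i=1: ✗ (none in [1,3])
  i=2: ✗ (none in [2,4])
  i=3: ✗ (none in [3,5])
  i=4: ✗ (none in [4,6])
  i=5: ✓ (witness j=7)

5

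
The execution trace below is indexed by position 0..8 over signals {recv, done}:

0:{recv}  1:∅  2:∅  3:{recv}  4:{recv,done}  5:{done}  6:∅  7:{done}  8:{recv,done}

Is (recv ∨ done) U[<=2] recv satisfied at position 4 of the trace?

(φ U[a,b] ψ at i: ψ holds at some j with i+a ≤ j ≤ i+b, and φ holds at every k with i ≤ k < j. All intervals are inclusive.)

Holds

Need some j in [4,6] with recv, and (recv ∨ done) at every k in [4,j-1].
  j=4: recv holds; no prefix to check → satisfied.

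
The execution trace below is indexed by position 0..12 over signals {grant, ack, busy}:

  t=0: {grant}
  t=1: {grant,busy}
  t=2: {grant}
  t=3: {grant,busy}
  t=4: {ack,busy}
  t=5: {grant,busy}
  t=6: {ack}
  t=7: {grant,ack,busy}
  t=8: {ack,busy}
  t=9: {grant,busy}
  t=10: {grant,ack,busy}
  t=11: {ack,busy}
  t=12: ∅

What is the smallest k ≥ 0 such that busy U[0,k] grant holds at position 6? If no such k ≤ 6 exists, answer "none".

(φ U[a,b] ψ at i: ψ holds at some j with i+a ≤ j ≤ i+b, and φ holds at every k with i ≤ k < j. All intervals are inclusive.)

Need earliest j ≥ 6 with grant, and busy at every k in [6,j-1].
  j=6: rhs fails.
  j=7: rhs holds but lhs fails at k=6.
  j=8: rhs fails.
  j=9: rhs holds but lhs fails at k=6.
  j=10: rhs holds but lhs fails at k=6.
  j=11: rhs fails.
  j=12: rhs fails.
No witness within the range → none.

none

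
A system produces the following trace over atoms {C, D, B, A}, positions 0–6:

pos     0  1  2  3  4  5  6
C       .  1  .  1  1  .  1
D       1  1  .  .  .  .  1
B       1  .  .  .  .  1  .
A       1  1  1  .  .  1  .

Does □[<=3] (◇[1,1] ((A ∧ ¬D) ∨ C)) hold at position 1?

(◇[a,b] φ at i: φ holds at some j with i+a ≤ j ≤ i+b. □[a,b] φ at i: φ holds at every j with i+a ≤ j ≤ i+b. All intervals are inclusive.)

Yes

Check ◇[1,1] ((A ∧ ¬D) ∨ C) at every j in [1,4]:
  j=1: holds (witness at 2)
  j=2: holds (witness at 3)
  j=3: holds (witness at 4)
  j=4: holds (witness at 5)
All positions satisfy it → formula holds.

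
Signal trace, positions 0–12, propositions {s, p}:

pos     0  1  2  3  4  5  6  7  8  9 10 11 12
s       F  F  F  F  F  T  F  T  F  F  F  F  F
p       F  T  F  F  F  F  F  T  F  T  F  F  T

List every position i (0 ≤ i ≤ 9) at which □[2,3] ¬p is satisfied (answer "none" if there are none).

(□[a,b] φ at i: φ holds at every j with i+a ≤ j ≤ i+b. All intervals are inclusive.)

Evaluate at each i in [0,9]:
  i=0: ✓ (all of [2,3])
  i=1: ✓ (all of [3,4])
  i=2: ✓ (all of [4,5])
  i=3: ✓ (all of [5,6])
  i=4: ✗ (fails at j=7)
  i=5: ✗ (fails at j=7)
  i=6: ✗ (fails at j=9)
  i=7: ✗ (fails at j=9)
  i=8: ✓ (all of [10,11])
  i=9: ✗ (fails at j=12)

0, 1, 2, 3, 8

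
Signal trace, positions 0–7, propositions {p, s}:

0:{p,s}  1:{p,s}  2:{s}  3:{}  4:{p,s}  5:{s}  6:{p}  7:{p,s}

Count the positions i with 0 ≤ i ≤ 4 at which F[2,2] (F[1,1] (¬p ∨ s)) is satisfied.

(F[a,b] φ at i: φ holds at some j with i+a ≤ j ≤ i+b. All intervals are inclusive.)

4

Evaluate at each i in [0,4]:
  i=0: ✓ (witness j=2)
  i=1: ✓ (witness j=3)
  i=2: ✓ (witness j=4)
  i=3: ✗ (none in [5,5])
  i=4: ✓ (witness j=6)
Positions where it holds: {0, 1, 2, 4} → 4.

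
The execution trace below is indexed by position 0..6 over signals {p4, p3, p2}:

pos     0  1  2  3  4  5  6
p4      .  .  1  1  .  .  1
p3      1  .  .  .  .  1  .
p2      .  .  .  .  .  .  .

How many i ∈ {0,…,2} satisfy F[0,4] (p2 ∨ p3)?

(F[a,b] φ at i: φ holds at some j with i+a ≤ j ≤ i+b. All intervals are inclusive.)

3

Evaluate at each i in [0,2]:
  i=0: ✓ (witness j=0)
  i=1: ✓ (witness j=5)
  i=2: ✓ (witness j=5)
Positions where it holds: {0, 1, 2} → 3.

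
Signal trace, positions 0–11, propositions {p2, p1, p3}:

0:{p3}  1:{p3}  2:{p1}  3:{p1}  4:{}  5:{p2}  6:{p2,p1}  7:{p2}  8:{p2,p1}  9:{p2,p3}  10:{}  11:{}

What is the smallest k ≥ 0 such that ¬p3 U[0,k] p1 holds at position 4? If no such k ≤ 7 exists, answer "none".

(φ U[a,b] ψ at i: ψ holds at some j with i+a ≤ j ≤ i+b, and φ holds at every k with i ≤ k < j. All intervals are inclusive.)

2

Need earliest j ≥ 4 with p1, and ¬p3 at every k in [4,j-1].
  j=4: rhs fails.
  j=5: rhs fails.
  j=6: rhs holds; lhs holds on [4,5]. k = 2.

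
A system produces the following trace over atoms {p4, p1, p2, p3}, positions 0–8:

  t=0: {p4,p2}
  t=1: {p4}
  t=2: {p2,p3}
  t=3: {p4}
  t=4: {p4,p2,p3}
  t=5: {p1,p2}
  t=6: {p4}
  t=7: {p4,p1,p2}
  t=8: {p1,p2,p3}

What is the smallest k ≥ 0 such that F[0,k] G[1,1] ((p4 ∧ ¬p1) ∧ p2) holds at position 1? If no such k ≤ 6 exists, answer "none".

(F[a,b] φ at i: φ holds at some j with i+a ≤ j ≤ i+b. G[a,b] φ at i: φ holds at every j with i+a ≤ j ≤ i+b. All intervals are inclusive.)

2

Scan j = 1,2,… for G[1,1] ((p4 ∧ ¬p1) ∧ p2):
  j=1: fails
  j=2: fails
  j=3: holds
First hit at j=3, so smallest k = 3-1 = 2.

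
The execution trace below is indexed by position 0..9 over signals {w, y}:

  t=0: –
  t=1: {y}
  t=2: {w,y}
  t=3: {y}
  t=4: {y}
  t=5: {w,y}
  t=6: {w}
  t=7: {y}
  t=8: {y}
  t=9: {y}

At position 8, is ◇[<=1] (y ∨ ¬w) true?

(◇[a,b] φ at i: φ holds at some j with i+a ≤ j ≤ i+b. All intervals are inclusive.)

Check (y ∨ ¬w) at each j in [8,9]:
  j=8: true
  j=9: true
Found at j=8 → formula holds.

Yes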